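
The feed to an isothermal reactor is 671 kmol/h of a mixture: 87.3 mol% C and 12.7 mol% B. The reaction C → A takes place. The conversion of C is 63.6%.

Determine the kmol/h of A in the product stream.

373 kmol/h

C reacted = 0.636 × 585.8 = 372.6 kmol/h; ν_C = −1, so ξ = 372.6/1 = 372.6 kmol/h.
Outlet amounts (n = n₀ + ν ξ):
  C: 585.8 − 1(372.6) = 213.2
  A: 0 + 1(372.6) = 372.6
  B: 85.22 (inert)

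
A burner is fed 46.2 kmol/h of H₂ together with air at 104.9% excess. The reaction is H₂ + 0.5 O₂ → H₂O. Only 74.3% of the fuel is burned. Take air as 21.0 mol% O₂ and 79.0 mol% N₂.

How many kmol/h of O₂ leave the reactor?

30.2 kmol/h

Stoichiometric O₂ = 0.5 × 46.2 = 23.1 kmol/h; O₂ fed = 23.1 × 2.049 = 47.33 kmol/h.
N₂ fed = 47.33 × 79/21 = 178.1 kmol/h.
Fuel reacted = 0.743 × 46.2 → ξ = 34.33 kmol/h.
Outlet (n = n₀ + ν ξ):
  H₂: 46.2 − 1(34.33) = 11.87
  O₂: 47.33 − 0.5(34.33) = 30.17
  N₂: 178.1 (inert)
  H₂O: 0 + 1(34.33) = 34.33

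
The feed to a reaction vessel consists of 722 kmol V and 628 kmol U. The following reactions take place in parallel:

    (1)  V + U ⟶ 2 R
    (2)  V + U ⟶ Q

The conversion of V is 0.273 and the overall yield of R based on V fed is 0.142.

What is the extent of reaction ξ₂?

Yield of R: 2ξ₁ / 722 = 0.142 → ξ₁ = 51.26 kmol.
Conversion of V: 1ξ₁ + 1ξ₂ = 0.273 × 722 = 197.1 → ξ₂ = 145.8 kmol.
Outlet amounts (n = n₀ + Σ ν·ξ):
  V: 722 − 1(51.26) − 1(145.8) = 524.9
  U: 628 − 1(51.26) − 1(145.8) = 430.9
  R: 0 + 2(51.26) = 102.5
  Q: 0 + 1(145.8) = 145.8

ξ₂ = 146 kmol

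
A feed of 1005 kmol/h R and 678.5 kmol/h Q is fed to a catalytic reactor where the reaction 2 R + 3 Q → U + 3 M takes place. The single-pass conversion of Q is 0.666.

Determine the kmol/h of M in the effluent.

Q reacted = 0.666 × 678.5 = 451.9 kmol/h; ν_Q = −3, so ξ = 451.9/3 = 150.6 kmol/h.
Outlet amounts (n = n₀ + ν ξ):
  R: 1005 − 2(150.6) = 703.7
  Q: 678.5 − 3(150.6) = 226.6
  U: 0 + 1(150.6) = 150.6
  M: 0 + 3(150.6) = 451.9

452 kmol/h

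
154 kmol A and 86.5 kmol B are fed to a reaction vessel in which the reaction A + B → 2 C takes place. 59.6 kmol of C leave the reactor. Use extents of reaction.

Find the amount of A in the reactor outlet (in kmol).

For C: n = n₀ + 2ξ → 59.6 = 0 + 2ξ, giving ξ = 29.8 kmol.
Outlet amounts (n = n₀ + ν ξ):
  A: 154 − 1(29.8) = 124.2
  B: 86.5 − 1(29.8) = 56.7
  C: 0 + 2(29.8) = 59.6

124 kmol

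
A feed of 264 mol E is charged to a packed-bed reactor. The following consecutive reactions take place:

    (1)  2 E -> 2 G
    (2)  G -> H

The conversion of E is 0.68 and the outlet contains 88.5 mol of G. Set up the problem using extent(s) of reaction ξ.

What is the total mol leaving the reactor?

264 mol

Conversion of E: E consumed = 2ξ₁ = 0.68 × 264 → ξ₁ = 89.76 mol.
G balance: n_G = 0 + 2ξ₁ − 1ξ₂ = 88.5 → ξ₂ = (2·89.76 − 88.5)/1 = 91.02 mol.
Outlet amounts (n = n₀ + Σ ν·ξ):
  E: 264 − 2(89.76) = 84.48
  G: 0 + 2(89.76) − 1(91.02) = 88.5
  H: 0 + 1(91.02) = 91.02
Total out = 84.48 + 88.5 + 91.02 = 264 mol.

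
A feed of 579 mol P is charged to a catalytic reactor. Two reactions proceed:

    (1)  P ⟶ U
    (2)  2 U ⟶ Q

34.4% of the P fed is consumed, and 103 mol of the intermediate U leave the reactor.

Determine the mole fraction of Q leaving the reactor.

0.0906

Conversion of P: P consumed = 1ξ₁ = 0.344 × 579 → ξ₁ = 199.2 mol.
U balance: n_U = 0 + 1ξ₁ − 2ξ₂ = 103 → ξ₂ = (1·199.2 − 103)/2 = 48.09 mol.
Outlet amounts (n = n₀ + Σ ν·ξ):
  P: 579 − 1(199.2) = 379.8
  U: 0 + 1(199.2) − 2(48.09) = 103
  Q: 0 + 1(48.09) = 48.09
Total out = 530.9 mol; y_Q = 48.09 / 530.9 = 0.09058.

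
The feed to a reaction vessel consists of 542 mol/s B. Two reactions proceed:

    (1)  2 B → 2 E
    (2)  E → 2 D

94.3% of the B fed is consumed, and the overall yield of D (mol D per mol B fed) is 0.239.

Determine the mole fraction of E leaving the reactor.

0.736

Conversion of B: B consumed = 2ξ₁ = 0.943 × 542 → ξ₁ = 255.6 mol/s.
Yield of D: 2ξ₂ / 542 = 0.239 → ξ₂ = 64.77 mol/s.
Outlet amounts (n = n₀ + Σ ν·ξ):
  B: 542 − 2(255.6) = 30.89
  E: 0 + 2(255.6) − 1(64.77) = 446.3
  D: 0 + 2(64.77) = 129.5
Total out = 606.8 mol/s; y_E = 446.3 / 606.8 = 0.7356.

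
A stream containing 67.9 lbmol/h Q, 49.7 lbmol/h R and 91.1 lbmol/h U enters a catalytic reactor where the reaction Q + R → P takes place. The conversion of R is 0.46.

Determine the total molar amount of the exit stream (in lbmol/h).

R reacted = 0.46 × 49.7 = 22.86 lbmol/h; ν_R = −1, so ξ = 22.86/1 = 22.86 lbmol/h.
Outlet amounts (n = n₀ + ν ξ):
  Q: 67.9 − 1(22.86) = 45.04
  R: 49.7 − 1(22.86) = 26.84
  P: 0 + 1(22.86) = 22.86
  U: 91.1 (inert)
Total out = 45.04 + 26.84 + 22.86 + 91.1 = 185.8 lbmol/h.

186 lbmol/h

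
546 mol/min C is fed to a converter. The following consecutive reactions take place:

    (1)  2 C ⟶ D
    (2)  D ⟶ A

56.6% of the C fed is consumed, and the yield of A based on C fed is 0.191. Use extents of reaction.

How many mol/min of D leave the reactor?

Conversion of C: C consumed = 2ξ₁ = 0.566 × 546 → ξ₁ = 154.5 mol/min.
Yield of A: 1ξ₂ / 546 = 0.191 → ξ₂ = 104.3 mol/min.
Outlet amounts (n = n₀ + Σ ν·ξ):
  C: 546 − 2(154.5) = 237
  D: 0 + 1(154.5) − 1(104.3) = 50.23
  A: 0 + 1(104.3) = 104.3

50.2 mol/min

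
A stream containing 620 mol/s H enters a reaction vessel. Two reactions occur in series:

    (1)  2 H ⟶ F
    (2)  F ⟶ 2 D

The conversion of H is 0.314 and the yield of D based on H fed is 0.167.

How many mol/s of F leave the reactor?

45.6 mol/s

Conversion of H: H consumed = 2ξ₁ = 0.314 × 620 → ξ₁ = 97.34 mol/s.
Yield of D: 2ξ₂ / 620 = 0.167 → ξ₂ = 51.77 mol/s.
Outlet amounts (n = n₀ + Σ ν·ξ):
  H: 620 − 2(97.34) = 425.3
  F: 0 + 1(97.34) − 1(51.77) = 45.57
  D: 0 + 2(51.77) = 103.5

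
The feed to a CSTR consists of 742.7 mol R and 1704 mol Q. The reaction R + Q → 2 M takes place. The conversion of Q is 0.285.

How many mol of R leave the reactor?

Q reacted = 0.285 × 1704 = 485.6 mol; ν_Q = −1, so ξ = 485.6/1 = 485.6 mol.
Outlet amounts (n = n₀ + ν ξ):
  R: 742.7 − 1(485.6) = 257.1
  Q: 1704 − 1(485.6) = 1218
  M: 0 + 2(485.6) = 971.3

257 mol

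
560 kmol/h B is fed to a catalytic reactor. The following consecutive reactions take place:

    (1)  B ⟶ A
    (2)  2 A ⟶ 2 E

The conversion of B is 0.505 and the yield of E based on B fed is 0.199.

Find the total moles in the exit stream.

560 kmol/h

Conversion of B: B consumed = 1ξ₁ = 0.505 × 560 → ξ₁ = 282.8 kmol/h.
Yield of E: 2ξ₂ / 560 = 0.199 → ξ₂ = 55.72 kmol/h.
Outlet amounts (n = n₀ + Σ ν·ξ):
  B: 560 − 1(282.8) = 277.2
  A: 0 + 1(282.8) − 2(55.72) = 171.4
  E: 0 + 2(55.72) = 111.4
Total out = 277.2 + 171.4 + 111.4 = 560 kmol/h.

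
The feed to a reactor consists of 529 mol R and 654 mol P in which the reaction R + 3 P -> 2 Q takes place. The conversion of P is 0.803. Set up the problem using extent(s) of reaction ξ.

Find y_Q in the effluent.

P reacted = 0.803 × 654 = 525.2 mol; ν_P = −3, so ξ = 525.2/3 = 175.1 mol.
Outlet amounts (n = n₀ + ν ξ):
  R: 529 − 1(175.1) = 353.9
  P: 654 − 3(175.1) = 128.8
  Q: 0 + 2(175.1) = 350.1
Total out = 832.9 mol; y_Q = 350.1 / 832.9 = 0.4204.

0.42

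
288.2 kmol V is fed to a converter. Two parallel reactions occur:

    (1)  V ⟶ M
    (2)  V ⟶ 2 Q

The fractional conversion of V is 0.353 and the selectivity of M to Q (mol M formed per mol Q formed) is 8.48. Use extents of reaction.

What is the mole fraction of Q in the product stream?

0.0386

Conversion of V: V consumed = 0.353 × 288.2 = 101.7 kmol = 1ξ₁ + 1ξ₂.
Selectivity: 1ξ₁ / (2ξ₂) = 8.48 → ξ₁ = 16.96 ξ₂.
Substitute: (1·16.96 + 1) ξ₂ = 101.7 → ξ₂ = 5.665 kmol, ξ₁ = 96.07 kmol.
Outlet amounts (n = n₀ + Σ ν·ξ):
  V: 288.2 − 1(96.07) − 1(5.665) = 186.5
  M: 0 + 1(96.07) = 96.07
  Q: 0 + 2(5.665) = 11.33
Total out = 293.9 kmol; y_Q = 11.33 / 293.9 = 0.03855.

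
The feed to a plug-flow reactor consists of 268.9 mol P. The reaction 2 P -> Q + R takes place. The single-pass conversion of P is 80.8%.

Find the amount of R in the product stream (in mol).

P reacted = 0.808 × 268.9 = 217.3 mol; ν_P = −2, so ξ = 217.3/2 = 108.6 mol.
Outlet amounts (n = n₀ + ν ξ):
  P: 268.9 − 2(108.6) = 51.63
  Q: 0 + 1(108.6) = 108.6
  R: 0 + 1(108.6) = 108.6

109 mol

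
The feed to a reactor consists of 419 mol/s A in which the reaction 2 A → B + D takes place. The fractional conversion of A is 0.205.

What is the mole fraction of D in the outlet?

A reacted = 0.205 × 419 = 85.89 mol/s; ν_A = −2, so ξ = 85.89/2 = 42.95 mol/s.
Outlet amounts (n = n₀ + ν ξ):
  A: 419 − 2(42.95) = 333.1
  B: 0 + 1(42.95) = 42.95
  D: 0 + 1(42.95) = 42.95
Total out = 419 mol/s; y_D = 42.95 / 419 = 0.1025.

0.102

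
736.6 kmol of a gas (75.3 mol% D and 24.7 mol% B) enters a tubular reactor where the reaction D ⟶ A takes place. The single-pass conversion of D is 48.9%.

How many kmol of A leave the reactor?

271 kmol

D reacted = 0.489 × 554.7 = 271.2 kmol; ν_D = −1, so ξ = 271.2/1 = 271.2 kmol.
Outlet amounts (n = n₀ + ν ξ):
  D: 554.7 − 1(271.2) = 283.4
  A: 0 + 1(271.2) = 271.2
  B: 181.9 (inert)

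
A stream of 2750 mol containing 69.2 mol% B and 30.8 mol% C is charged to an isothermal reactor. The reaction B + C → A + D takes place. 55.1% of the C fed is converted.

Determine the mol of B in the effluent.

1440 mol

C reacted = 0.551 × 847 = 466.7 mol; ν_C = −1, so ξ = 466.7/1 = 466.7 mol.
Outlet amounts (n = n₀ + ν ξ):
  B: 1903 − 1(466.7) = 1436
  C: 847 − 1(466.7) = 380.3
  A: 0 + 1(466.7) = 466.7
  D: 0 + 1(466.7) = 466.7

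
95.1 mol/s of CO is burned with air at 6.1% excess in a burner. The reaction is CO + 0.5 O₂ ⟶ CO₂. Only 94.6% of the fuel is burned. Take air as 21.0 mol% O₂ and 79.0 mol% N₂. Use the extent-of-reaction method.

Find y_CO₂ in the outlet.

0.31

Stoichiometric O₂ = 0.5 × 95.1 = 47.55 mol/s; O₂ fed = 47.55 × 1.061 = 50.45 mol/s.
N₂ fed = 50.45 × 79/21 = 189.8 mol/s.
Fuel reacted = 0.946 × 95.1 → ξ = 89.96 mol/s.
Outlet (n = n₀ + ν ξ):
  CO: 95.1 − 1(89.96) = 5.135
  O₂: 50.45 − 0.5(89.96) = 5.468
  N₂: 189.8 (inert)
  CO₂: 0 + 1(89.96) = 89.96
Total out = 290.4 mol/s; y_CO₂ = 89.96 / 290.4 = 0.3098.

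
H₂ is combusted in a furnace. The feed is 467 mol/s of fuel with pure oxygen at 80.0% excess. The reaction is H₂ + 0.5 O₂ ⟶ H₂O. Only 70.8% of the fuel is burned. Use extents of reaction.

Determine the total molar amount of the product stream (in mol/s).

722 mol/s

Stoichiometric O₂ = 0.5 × 467 = 233.5 mol/s; O₂ fed = 233.5 × 1.800 = 420.3 mol/s.
Fuel reacted = 0.708 × 467 → ξ = 330.6 mol/s.
Outlet (n = n₀ + ν ξ):
  H₂: 467 − 1(330.6) = 136.4
  O₂: 420.3 − 0.5(330.6) = 255
  H₂O: 0 + 1(330.6) = 330.6
Total out = 136.4 + 255 + 330.6 = 722 mol/s.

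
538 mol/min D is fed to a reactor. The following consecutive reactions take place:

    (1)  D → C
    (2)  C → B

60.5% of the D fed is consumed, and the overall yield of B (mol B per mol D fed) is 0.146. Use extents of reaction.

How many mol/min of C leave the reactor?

247 mol/min

Conversion of D: D consumed = 1ξ₁ = 0.605 × 538 → ξ₁ = 325.5 mol/min.
Yield of B: 1ξ₂ / 538 = 0.146 → ξ₂ = 78.55 mol/min.
Outlet amounts (n = n₀ + Σ ν·ξ):
  D: 538 − 1(325.5) = 212.5
  C: 0 + 1(325.5) − 1(78.55) = 246.9
  B: 0 + 1(78.55) = 78.55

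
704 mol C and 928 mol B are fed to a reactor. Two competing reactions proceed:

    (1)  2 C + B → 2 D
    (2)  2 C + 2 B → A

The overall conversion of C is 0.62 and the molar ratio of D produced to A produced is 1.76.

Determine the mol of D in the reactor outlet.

Conversion of C: C consumed = 0.62 × 704 = 436.5 mol = 2ξ₁ + 2ξ₂.
Selectivity: 2ξ₁ / (1ξ₂) = 1.76 → ξ₁ = 0.88 ξ₂.
Substitute: (2·0.88 + 2) ξ₂ = 436.5 → ξ₂ = 116.1 mol, ξ₁ = 102.2 mol.
Outlet amounts (n = n₀ + Σ ν·ξ):
  C: 704 − 2(102.2) − 2(116.1) = 267.5
  B: 928 − 1(102.2) − 2(116.1) = 593.7
  D: 0 + 2(102.2) = 204.3
  A: 0 + 1(116.1) = 116.1

204 mol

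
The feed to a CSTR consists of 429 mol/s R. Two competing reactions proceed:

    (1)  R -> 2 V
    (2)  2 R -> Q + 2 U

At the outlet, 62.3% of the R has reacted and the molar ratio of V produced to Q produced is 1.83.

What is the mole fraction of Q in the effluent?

0.152

Conversion of R: R consumed = 0.623 × 429 = 267.3 mol/s = 1ξ₁ + 2ξ₂.
Selectivity: 2ξ₁ / (1ξ₂) = 1.83 → ξ₁ = 0.915 ξ₂.
Substitute: (1·0.915 + 2) ξ₂ = 267.3 → ξ₂ = 91.69 mol/s, ξ₁ = 83.89 mol/s.
Outlet amounts (n = n₀ + Σ ν·ξ):
  R: 429 − 1(83.89) − 2(91.69) = 161.7
  V: 0 + 2(83.89) = 167.8
  Q: 0 + 1(91.69) = 91.69
  U: 0 + 2(91.69) = 183.4
Total out = 604.6 mol/s; y_Q = 91.69 / 604.6 = 0.1517.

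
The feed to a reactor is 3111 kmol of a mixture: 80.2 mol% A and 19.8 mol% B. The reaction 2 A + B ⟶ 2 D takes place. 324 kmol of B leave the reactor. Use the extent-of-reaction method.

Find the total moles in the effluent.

For B: n = n₀ − 1ξ → 324 = 616 − 1ξ, giving ξ = 292 kmol.
Outlet amounts (n = n₀ + ν ξ):
  A: 2495 − 2(292) = 1911
  B: 616 − 1(292) = 324
  D: 0 + 2(292) = 584
Total out = 1911 + 324 + 584 = 2819 kmol.

2820 kmol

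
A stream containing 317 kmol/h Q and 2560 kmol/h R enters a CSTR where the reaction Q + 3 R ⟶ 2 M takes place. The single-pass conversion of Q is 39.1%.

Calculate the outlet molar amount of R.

Q reacted = 0.391 × 317 = 123.9 kmol/h; ν_Q = −1, so ξ = 123.9/1 = 123.9 kmol/h.
Outlet amounts (n = n₀ + ν ξ):
  Q: 317 − 1(123.9) = 193.1
  R: 2560 − 3(123.9) = 2188
  M: 0 + 2(123.9) = 247.9

2190 kmol/h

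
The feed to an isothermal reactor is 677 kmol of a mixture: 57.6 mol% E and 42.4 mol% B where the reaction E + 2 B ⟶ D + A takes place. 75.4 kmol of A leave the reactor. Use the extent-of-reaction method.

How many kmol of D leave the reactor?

75.4 kmol

For A: n = n₀ + 1ξ → 75.4 = 0 + 1ξ, giving ξ = 75.4 kmol.
Outlet amounts (n = n₀ + ν ξ):
  E: 390 − 1(75.4) = 314.6
  B: 287 − 2(75.4) = 136.2
  D: 0 + 1(75.4) = 75.4
  A: 0 + 1(75.4) = 75.4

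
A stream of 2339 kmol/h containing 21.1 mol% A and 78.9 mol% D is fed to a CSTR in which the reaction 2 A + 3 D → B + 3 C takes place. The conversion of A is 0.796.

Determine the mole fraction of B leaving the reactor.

A reacted = 0.796 × 493.5 = 392.8 kmol/h; ν_A = −2, so ξ = 392.8/2 = 196.4 kmol/h.
Outlet amounts (n = n₀ + ν ξ):
  A: 493.5 − 2(196.4) = 100.7
  D: 1845 − 3(196.4) = 1256
  B: 0 + 1(196.4) = 196.4
  C: 0 + 3(196.4) = 589.3
Total out = 2143 kmol/h; y_B = 196.4 / 2143 = 0.09168.

0.0917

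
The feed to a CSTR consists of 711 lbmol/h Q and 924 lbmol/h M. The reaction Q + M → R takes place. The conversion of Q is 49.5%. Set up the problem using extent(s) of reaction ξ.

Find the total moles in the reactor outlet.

1280 lbmol/h

Q reacted = 0.495 × 711 = 351.9 lbmol/h; ν_Q = −1, so ξ = 351.9/1 = 351.9 lbmol/h.
Outlet amounts (n = n₀ + ν ξ):
  Q: 711 − 1(351.9) = 359.1
  M: 924 − 1(351.9) = 572.1
  R: 0 + 1(351.9) = 351.9
Total out = 359.1 + 572.1 + 351.9 = 1283 lbmol/h.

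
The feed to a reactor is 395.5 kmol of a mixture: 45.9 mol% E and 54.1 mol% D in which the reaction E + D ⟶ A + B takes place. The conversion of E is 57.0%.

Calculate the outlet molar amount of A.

E reacted = 0.57 × 181.5 = 103.5 kmol; ν_E = −1, so ξ = 103.5/1 = 103.5 kmol.
Outlet amounts (n = n₀ + ν ξ):
  E: 181.5 − 1(103.5) = 78.06
  D: 214 − 1(103.5) = 110.5
  A: 0 + 1(103.5) = 103.5
  B: 0 + 1(103.5) = 103.5

103 kmol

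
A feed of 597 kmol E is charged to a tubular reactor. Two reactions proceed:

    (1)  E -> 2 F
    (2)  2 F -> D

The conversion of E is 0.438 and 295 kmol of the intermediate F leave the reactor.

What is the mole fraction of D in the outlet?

Conversion of E: E consumed = 1ξ₁ = 0.438 × 597 → ξ₁ = 261.5 kmol.
F balance: n_F = 0 + 2ξ₁ − 2ξ₂ = 295 → ξ₂ = (2·261.5 − 295)/2 = 114 kmol.
Outlet amounts (n = n₀ + Σ ν·ξ):
  E: 597 − 1(261.5) = 335.5
  F: 0 + 2(261.5) − 2(114) = 295
  D: 0 + 1(114) = 114
Total out = 744.5 kmol; y_D = 114 / 744.5 = 0.1531.

0.153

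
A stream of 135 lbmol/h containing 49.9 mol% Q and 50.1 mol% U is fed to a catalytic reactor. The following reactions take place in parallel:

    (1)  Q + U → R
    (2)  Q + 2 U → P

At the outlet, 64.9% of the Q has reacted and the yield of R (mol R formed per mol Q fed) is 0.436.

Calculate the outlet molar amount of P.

Yield of R: 1ξ₁ / 67.36 = 0.436 → ξ₁ = 29.37 lbmol/h.
Conversion of Q: 1ξ₁ + 1ξ₂ = 0.649 × 67.36 = 43.72 → ξ₂ = 14.35 lbmol/h.
Outlet amounts (n = n₀ + Σ ν·ξ):
  Q: 67.36 − 1(29.37) − 1(14.35) = 23.65
  U: 67.64 − 1(29.37) − 2(14.35) = 9.566
  R: 0 + 1(29.37) = 29.37
  P: 0 + 1(14.35) = 14.35

14.3 lbmol/h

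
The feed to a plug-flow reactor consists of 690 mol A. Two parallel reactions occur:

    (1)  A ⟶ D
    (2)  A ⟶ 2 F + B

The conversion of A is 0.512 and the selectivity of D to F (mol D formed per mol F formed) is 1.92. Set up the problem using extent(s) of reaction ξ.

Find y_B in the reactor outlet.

Conversion of A: A consumed = 0.512 × 690 = 353.3 mol = 1ξ₁ + 1ξ₂.
Selectivity: 1ξ₁ / (2ξ₂) = 1.92 → ξ₁ = 3.84 ξ₂.
Substitute: (1·3.84 + 1) ξ₂ = 353.3 → ξ₂ = 72.99 mol, ξ₁ = 280.3 mol.
Outlet amounts (n = n₀ + Σ ν·ξ):
  A: 690 − 1(280.3) − 1(72.99) = 336.7
  D: 0 + 1(280.3) = 280.3
  F: 0 + 2(72.99) = 146
  B: 0 + 1(72.99) = 72.99
Total out = 836 mol; y_B = 72.99 / 836 = 0.08731.

0.0873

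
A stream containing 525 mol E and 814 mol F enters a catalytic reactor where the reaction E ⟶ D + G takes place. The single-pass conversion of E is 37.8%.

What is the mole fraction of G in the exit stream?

0.129

E reacted = 0.378 × 525 = 198.4 mol; ν_E = −1, so ξ = 198.4/1 = 198.4 mol.
Outlet amounts (n = n₀ + ν ξ):
  E: 525 − 1(198.4) = 326.6
  D: 0 + 1(198.4) = 198.4
  G: 0 + 1(198.4) = 198.4
  F: 814 (inert)
Total out = 1537 mol; y_G = 198.4 / 1537 = 0.1291.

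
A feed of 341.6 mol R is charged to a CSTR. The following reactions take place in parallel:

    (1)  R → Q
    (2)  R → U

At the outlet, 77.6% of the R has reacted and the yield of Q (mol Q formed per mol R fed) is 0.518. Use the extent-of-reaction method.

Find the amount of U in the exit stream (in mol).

88.1 mol

Yield of Q: 1ξ₁ / 341.6 = 0.518 → ξ₁ = 176.9 mol.
Conversion of R: 1ξ₁ + 1ξ₂ = 0.776 × 341.6 = 265.1 → ξ₂ = 88.13 mol.
Outlet amounts (n = n₀ + Σ ν·ξ):
  R: 341.6 − 1(176.9) − 1(88.13) = 76.52
  Q: 0 + 1(176.9) = 176.9
  U: 0 + 1(88.13) = 88.13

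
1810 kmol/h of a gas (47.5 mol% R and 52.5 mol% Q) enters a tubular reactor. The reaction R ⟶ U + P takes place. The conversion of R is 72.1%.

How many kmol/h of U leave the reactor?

R reacted = 0.721 × 859.8 = 619.9 kmol/h; ν_R = −1, so ξ = 619.9/1 = 619.9 kmol/h.
Outlet amounts (n = n₀ + ν ξ):
  R: 859.8 − 1(619.9) = 239.9
  U: 0 + 1(619.9) = 619.9
  P: 0 + 1(619.9) = 619.9
  Q: 950.2 (inert)

620 kmol/h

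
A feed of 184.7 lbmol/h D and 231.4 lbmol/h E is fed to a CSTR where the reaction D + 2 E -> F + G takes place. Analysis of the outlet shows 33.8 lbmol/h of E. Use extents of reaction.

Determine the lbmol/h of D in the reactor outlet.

For E: n = n₀ − 2ξ → 33.8 = 231.4 − 2ξ, giving ξ = 98.8 lbmol/h.
Outlet amounts (n = n₀ + ν ξ):
  D: 184.7 − 1(98.8) = 85.9
  E: 231.4 − 2(98.8) = 33.8
  F: 0 + 1(98.8) = 98.8
  G: 0 + 1(98.8) = 98.8

85.9 lbmol/h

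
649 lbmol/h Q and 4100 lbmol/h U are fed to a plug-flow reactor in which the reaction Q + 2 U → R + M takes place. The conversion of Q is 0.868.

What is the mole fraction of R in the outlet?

0.135

Q reacted = 0.868 × 649 = 563.3 lbmol/h; ν_Q = −1, so ξ = 563.3/1 = 563.3 lbmol/h.
Outlet amounts (n = n₀ + ν ξ):
  Q: 649 − 1(563.3) = 85.67
  U: 4100 − 2(563.3) = 2973
  R: 0 + 1(563.3) = 563.3
  M: 0 + 1(563.3) = 563.3
Total out = 4186 lbmol/h; y_R = 563.3 / 4186 = 0.1346.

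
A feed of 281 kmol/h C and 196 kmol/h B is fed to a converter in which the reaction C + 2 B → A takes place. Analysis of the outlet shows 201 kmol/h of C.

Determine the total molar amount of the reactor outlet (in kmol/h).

317 kmol/h

For C: n = n₀ − 1ξ → 201 = 281 − 1ξ, giving ξ = 80 kmol/h.
Outlet amounts (n = n₀ + ν ξ):
  C: 281 − 1(80) = 201
  B: 196 − 2(80) = 36
  A: 0 + 1(80) = 80
Total out = 201 + 36 + 80 = 317 kmol/h.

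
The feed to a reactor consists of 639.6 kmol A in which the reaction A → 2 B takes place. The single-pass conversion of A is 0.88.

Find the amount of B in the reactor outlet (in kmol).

A reacted = 0.88 × 639.6 = 562.8 kmol; ν_A = −1, so ξ = 562.8/1 = 562.8 kmol.
Outlet amounts (n = n₀ + ν ξ):
  A: 639.6 − 1(562.8) = 76.75
  B: 0 + 2(562.8) = 1126

1130 kmol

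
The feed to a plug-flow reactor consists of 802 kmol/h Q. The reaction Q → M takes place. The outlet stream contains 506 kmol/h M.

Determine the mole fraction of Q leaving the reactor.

For M: n = n₀ + 1ξ → 506 = 0 + 1ξ, giving ξ = 506 kmol/h.
Outlet amounts (n = n₀ + ν ξ):
  Q: 802 − 1(506) = 296
  M: 0 + 1(506) = 506
Total out = 802 kmol/h; y_Q = 296 / 802 = 0.3691.

0.369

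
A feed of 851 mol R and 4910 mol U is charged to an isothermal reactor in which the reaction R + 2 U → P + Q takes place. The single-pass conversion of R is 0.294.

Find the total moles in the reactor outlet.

R reacted = 0.294 × 851 = 250.2 mol; ν_R = −1, so ξ = 250.2/1 = 250.2 mol.
Outlet amounts (n = n₀ + ν ξ):
  R: 851 − 1(250.2) = 600.8
  U: 4910 − 2(250.2) = 4410
  P: 0 + 1(250.2) = 250.2
  Q: 0 + 1(250.2) = 250.2
Total out = 600.8 + 4410 + 250.2 + 250.2 = 5511 mol.

5510 mol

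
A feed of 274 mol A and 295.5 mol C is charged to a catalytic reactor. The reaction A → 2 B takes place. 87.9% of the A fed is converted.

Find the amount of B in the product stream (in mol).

482 mol

A reacted = 0.879 × 274 = 240.8 mol; ν_A = −1, so ξ = 240.8/1 = 240.8 mol.
Outlet amounts (n = n₀ + ν ξ):
  A: 274 − 1(240.8) = 33.15
  B: 0 + 2(240.8) = 481.7
  C: 295.5 (inert)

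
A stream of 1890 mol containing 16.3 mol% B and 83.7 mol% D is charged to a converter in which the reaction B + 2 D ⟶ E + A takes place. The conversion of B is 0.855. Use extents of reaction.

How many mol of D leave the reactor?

1060 mol

B reacted = 0.855 × 308.1 = 263.4 mol; ν_B = −1, so ξ = 263.4/1 = 263.4 mol.
Outlet amounts (n = n₀ + ν ξ):
  B: 308.1 − 1(263.4) = 44.67
  D: 1582 − 2(263.4) = 1055
  E: 0 + 1(263.4) = 263.4
  A: 0 + 1(263.4) = 263.4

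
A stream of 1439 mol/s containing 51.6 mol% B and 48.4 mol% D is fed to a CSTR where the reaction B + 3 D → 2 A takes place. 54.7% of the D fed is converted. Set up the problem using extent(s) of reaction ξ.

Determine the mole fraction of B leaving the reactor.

D reacted = 0.547 × 696.5 = 381 mol/s; ν_D = −3, so ξ = 381/3 = 127 mol/s.
Outlet amounts (n = n₀ + ν ξ):
  B: 742.5 − 1(127) = 615.5
  D: 696.5 − 3(127) = 315.5
  A: 0 + 2(127) = 254
Total out = 1185 mol/s; y_B = 615.5 / 1185 = 0.5194.

0.519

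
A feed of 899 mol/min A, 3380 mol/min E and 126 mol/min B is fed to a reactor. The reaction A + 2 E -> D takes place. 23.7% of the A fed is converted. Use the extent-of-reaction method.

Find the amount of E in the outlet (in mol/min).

2950 mol/min

A reacted = 0.237 × 899 = 213.1 mol/min; ν_A = −1, so ξ = 213.1/1 = 213.1 mol/min.
Outlet amounts (n = n₀ + ν ξ):
  A: 899 − 1(213.1) = 685.9
  E: 3380 − 2(213.1) = 2954
  D: 0 + 1(213.1) = 213.1
  B: 126 (inert)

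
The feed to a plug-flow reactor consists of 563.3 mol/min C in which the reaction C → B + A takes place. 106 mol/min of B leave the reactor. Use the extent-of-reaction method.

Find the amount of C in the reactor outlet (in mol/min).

457 mol/min

For B: n = n₀ + 1ξ → 106 = 0 + 1ξ, giving ξ = 106 mol/min.
Outlet amounts (n = n₀ + ν ξ):
  C: 563.3 − 1(106) = 457.3
  B: 0 + 1(106) = 106
  A: 0 + 1(106) = 106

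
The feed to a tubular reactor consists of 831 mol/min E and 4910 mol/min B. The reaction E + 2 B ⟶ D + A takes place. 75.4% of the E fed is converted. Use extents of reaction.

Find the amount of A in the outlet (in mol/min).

627 mol/min

E reacted = 0.754 × 831 = 626.6 mol/min; ν_E = −1, so ξ = 626.6/1 = 626.6 mol/min.
Outlet amounts (n = n₀ + ν ξ):
  E: 831 − 1(626.6) = 204.4
  B: 4910 − 2(626.6) = 3657
  D: 0 + 1(626.6) = 626.6
  A: 0 + 1(626.6) = 626.6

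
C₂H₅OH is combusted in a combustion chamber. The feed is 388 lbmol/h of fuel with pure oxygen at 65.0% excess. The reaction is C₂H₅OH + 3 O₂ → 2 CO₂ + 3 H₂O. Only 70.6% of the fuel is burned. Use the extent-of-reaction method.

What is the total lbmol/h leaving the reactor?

2580 lbmol/h

Stoichiometric O₂ = 3 × 388 = 1164 lbmol/h; O₂ fed = 1164 × 1.650 = 1921 lbmol/h.
Fuel reacted = 0.706 × 388 → ξ = 273.9 lbmol/h.
Outlet (n = n₀ + ν ξ):
  C₂H₅OH: 388 − 1(273.9) = 114.1
  O₂: 1921 − 3(273.9) = 1099
  CO₂: 0 + 2(273.9) = 547.9
  H₂O: 0 + 3(273.9) = 821.8
Total out = 114.1 + 1099 + 547.9 + 821.8 = 2583 lbmol/h.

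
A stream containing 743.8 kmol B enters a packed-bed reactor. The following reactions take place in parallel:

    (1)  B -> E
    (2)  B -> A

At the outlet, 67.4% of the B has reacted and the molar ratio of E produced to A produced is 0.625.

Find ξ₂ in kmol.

Conversion of B: B consumed = 0.674 × 743.8 = 501.3 kmol = 1ξ₁ + 1ξ₂.
Selectivity: 1ξ₁ / (1ξ₂) = 0.625 → ξ₁ = 0.625 ξ₂.
Substitute: (1·0.625 + 1) ξ₂ = 501.3 → ξ₂ = 308.5 kmol, ξ₁ = 192.8 kmol.
Outlet amounts (n = n₀ + Σ ν·ξ):
  B: 743.8 − 1(192.8) − 1(308.5) = 242.5
  E: 0 + 1(192.8) = 192.8
  A: 0 + 1(308.5) = 308.5

ξ₂ = 309 kmol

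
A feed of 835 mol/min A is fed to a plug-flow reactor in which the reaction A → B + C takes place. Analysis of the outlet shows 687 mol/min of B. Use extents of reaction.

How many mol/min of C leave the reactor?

687 mol/min

For B: n = n₀ + 1ξ → 687 = 0 + 1ξ, giving ξ = 687 mol/min.
Outlet amounts (n = n₀ + ν ξ):
  A: 835 − 1(687) = 148
  B: 0 + 1(687) = 687
  C: 0 + 1(687) = 687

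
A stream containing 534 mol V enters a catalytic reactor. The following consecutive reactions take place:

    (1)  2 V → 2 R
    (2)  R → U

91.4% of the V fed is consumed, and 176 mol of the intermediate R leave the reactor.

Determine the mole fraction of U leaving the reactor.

0.584

Conversion of V: V consumed = 2ξ₁ = 0.914 × 534 → ξ₁ = 244 mol.
R balance: n_R = 0 + 2ξ₁ − 1ξ₂ = 176 → ξ₂ = (2·244 − 176)/1 = 312.1 mol.
Outlet amounts (n = n₀ + Σ ν·ξ):
  V: 534 − 2(244) = 45.92
  R: 0 + 2(244) − 1(312.1) = 176
  U: 0 + 1(312.1) = 312.1
Total out = 534 mol; y_U = 312.1 / 534 = 0.5844.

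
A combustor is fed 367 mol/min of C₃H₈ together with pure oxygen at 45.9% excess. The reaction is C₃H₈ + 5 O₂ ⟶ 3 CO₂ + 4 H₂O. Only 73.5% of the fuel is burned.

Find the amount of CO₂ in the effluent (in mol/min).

809 mol/min

Stoichiometric O₂ = 5 × 367 = 1835 mol/min; O₂ fed = 1835 × 1.459 = 2677 mol/min.
Fuel reacted = 0.735 × 367 → ξ = 269.7 mol/min.
Outlet (n = n₀ + ν ξ):
  C₃H₈: 367 − 1(269.7) = 97.25
  O₂: 2677 − 5(269.7) = 1329
  CO₂: 0 + 3(269.7) = 809.2
  H₂O: 0 + 4(269.7) = 1079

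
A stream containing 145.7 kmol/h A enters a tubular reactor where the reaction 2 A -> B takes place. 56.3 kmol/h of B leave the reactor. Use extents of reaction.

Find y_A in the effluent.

0.37

For B: n = n₀ + 1ξ → 56.3 = 0 + 1ξ, giving ξ = 56.3 kmol/h.
Outlet amounts (n = n₀ + ν ξ):
  A: 145.7 − 2(56.3) = 33.1
  B: 0 + 1(56.3) = 56.3
Total out = 89.4 kmol/h; y_A = 33.1 / 89.4 = 0.3702.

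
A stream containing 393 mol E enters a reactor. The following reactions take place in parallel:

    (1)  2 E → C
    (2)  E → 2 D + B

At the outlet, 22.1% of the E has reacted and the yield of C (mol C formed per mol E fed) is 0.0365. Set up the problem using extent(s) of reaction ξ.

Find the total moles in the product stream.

Yield of C: 1ξ₁ / 393 = 0.0365 → ξ₁ = 14.34 mol.
Conversion of E: 2ξ₁ + 1ξ₂ = 0.221 × 393 = 86.85 → ξ₂ = 58.16 mol.
Outlet amounts (n = n₀ + Σ ν·ξ):
  E: 393 − 2(14.34) − 1(58.16) = 306.1
  C: 0 + 1(14.34) = 14.34
  D: 0 + 2(58.16) = 116.3
  B: 0 + 1(58.16) = 58.16
Total out = 306.1 + 14.34 + 116.3 + 58.16 = 495 mol.

495 mol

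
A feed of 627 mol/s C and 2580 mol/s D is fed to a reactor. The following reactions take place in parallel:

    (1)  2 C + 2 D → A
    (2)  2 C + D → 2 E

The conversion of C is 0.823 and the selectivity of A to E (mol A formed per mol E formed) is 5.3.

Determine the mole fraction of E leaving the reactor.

0.018

Conversion of C: C consumed = 0.823 × 627 = 516 mol/s = 2ξ₁ + 2ξ₂.
Selectivity: 1ξ₁ / (2ξ₂) = 5.3 → ξ₁ = 10.6 ξ₂.
Substitute: (2·10.6 + 2) ξ₂ = 516 → ξ₂ = 22.24 mol/s, ξ₁ = 235.8 mol/s.
Outlet amounts (n = n₀ + Σ ν·ξ):
  C: 627 − 2(235.8) − 2(22.24) = 111
  D: 2580 − 2(235.8) − 1(22.24) = 2086
  A: 0 + 1(235.8) = 235.8
  E: 0 + 2(22.24) = 44.48
Total out = 2477 mol/s; y_E = 44.48 / 2477 = 0.01796.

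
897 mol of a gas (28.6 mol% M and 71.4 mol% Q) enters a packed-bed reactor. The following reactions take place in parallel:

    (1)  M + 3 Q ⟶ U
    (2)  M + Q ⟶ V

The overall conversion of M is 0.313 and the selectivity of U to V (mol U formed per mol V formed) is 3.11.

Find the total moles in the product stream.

Conversion of M: M consumed = 0.313 × 256.5 = 80.3 mol = 1ξ₁ + 1ξ₂.
Selectivity: 1ξ₁ / (1ξ₂) = 3.11 → ξ₁ = 3.11 ξ₂.
Substitute: (1·3.11 + 1) ξ₂ = 80.3 → ξ₂ = 19.54 mol, ξ₁ = 60.76 mol.
Outlet amounts (n = n₀ + Σ ν·ξ):
  M: 256.5 − 1(60.76) − 1(19.54) = 176.2
  Q: 640.5 − 3(60.76) − 1(19.54) = 438.6
  U: 0 + 1(60.76) = 60.76
  V: 0 + 1(19.54) = 19.54
Total out = 176.2 + 438.6 + 60.76 + 19.54 = 695.2 mol.

695 mol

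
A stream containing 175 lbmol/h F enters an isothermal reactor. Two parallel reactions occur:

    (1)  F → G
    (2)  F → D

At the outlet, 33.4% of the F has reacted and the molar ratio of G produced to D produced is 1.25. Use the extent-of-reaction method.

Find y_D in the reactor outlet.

0.148

Conversion of F: F consumed = 0.334 × 175 = 58.45 lbmol/h = 1ξ₁ + 1ξ₂.
Selectivity: 1ξ₁ / (1ξ₂) = 1.25 → ξ₁ = 1.25 ξ₂.
Substitute: (1·1.25 + 1) ξ₂ = 58.45 → ξ₂ = 25.98 lbmol/h, ξ₁ = 32.47 lbmol/h.
Outlet amounts (n = n₀ + Σ ν·ξ):
  F: 175 − 1(32.47) − 1(25.98) = 116.5
  G: 0 + 1(32.47) = 32.47
  D: 0 + 1(25.98) = 25.98
Total out = 175 lbmol/h; y_D = 25.98 / 175 = 0.1484.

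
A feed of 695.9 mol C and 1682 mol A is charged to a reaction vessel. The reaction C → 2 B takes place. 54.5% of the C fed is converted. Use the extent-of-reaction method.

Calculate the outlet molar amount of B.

759 mol

C reacted = 0.545 × 695.9 = 379.3 mol; ν_C = −1, so ξ = 379.3/1 = 379.3 mol.
Outlet amounts (n = n₀ + ν ξ):
  C: 695.9 − 1(379.3) = 316.6
  B: 0 + 2(379.3) = 758.5
  A: 1682 (inert)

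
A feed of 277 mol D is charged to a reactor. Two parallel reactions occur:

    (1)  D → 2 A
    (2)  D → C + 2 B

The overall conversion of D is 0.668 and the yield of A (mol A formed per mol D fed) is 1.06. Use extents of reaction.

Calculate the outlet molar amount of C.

38.2 mol

Yield of A: 2ξ₁ / 277 = 1.06 → ξ₁ = 146.8 mol.
Conversion of D: 1ξ₁ + 1ξ₂ = 0.668 × 277 = 185 → ξ₂ = 38.23 mol.
Outlet amounts (n = n₀ + Σ ν·ξ):
  D: 277 − 1(146.8) − 1(38.23) = 91.96
  A: 0 + 2(146.8) = 293.6
  C: 0 + 1(38.23) = 38.23
  B: 0 + 2(38.23) = 76.45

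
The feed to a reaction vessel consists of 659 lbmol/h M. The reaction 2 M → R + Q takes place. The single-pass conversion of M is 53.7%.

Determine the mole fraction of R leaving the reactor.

0.269

M reacted = 0.537 × 659 = 353.9 lbmol/h; ν_M = −2, so ξ = 353.9/2 = 176.9 lbmol/h.
Outlet amounts (n = n₀ + ν ξ):
  M: 659 − 2(176.9) = 305.1
  R: 0 + 1(176.9) = 176.9
  Q: 0 + 1(176.9) = 176.9
Total out = 659 lbmol/h; y_R = 176.9 / 659 = 0.2685.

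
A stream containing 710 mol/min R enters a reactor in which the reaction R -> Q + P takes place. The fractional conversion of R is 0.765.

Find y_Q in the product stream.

R reacted = 0.765 × 710 = 543.1 mol/min; ν_R = −1, so ξ = 543.1/1 = 543.1 mol/min.
Outlet amounts (n = n₀ + ν ξ):
  R: 710 − 1(543.1) = 166.9
  Q: 0 + 1(543.1) = 543.1
  P: 0 + 1(543.1) = 543.1
Total out = 1253 mol/min; y_Q = 543.1 / 1253 = 0.4334.

0.433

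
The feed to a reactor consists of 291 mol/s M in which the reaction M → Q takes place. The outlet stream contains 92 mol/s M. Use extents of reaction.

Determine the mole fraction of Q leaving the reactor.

0.684

For M: n = n₀ − 1ξ → 92 = 291 − 1ξ, giving ξ = 199 mol/s.
Outlet amounts (n = n₀ + ν ξ):
  M: 291 − 1(199) = 92
  Q: 0 + 1(199) = 199
Total out = 291 mol/s; y_Q = 199 / 291 = 0.6838.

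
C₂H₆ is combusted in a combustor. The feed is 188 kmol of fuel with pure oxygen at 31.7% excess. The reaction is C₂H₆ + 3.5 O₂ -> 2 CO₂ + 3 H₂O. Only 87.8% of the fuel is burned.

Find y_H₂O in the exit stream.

0.435

Stoichiometric O₂ = 3.5 × 188 = 658 kmol; O₂ fed = 658 × 1.317 = 866.6 kmol.
Fuel reacted = 0.878 × 188 → ξ = 165.1 kmol.
Outlet (n = n₀ + ν ξ):
  C₂H₆: 188 − 1(165.1) = 22.94
  O₂: 866.6 − 3.5(165.1) = 288.9
  CO₂: 0 + 2(165.1) = 330.1
  H₂O: 0 + 3(165.1) = 495.2
Total out = 1137 kmol; y_H₂O = 495.2 / 1137 = 0.4355.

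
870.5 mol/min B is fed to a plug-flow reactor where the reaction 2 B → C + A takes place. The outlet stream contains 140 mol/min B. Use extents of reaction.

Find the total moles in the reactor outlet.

For B: n = n₀ − 2ξ → 140 = 870.5 − 2ξ, giving ξ = 365.2 mol/min.
Outlet amounts (n = n₀ + ν ξ):
  B: 870.5 − 2(365.2) = 140
  C: 0 + 1(365.2) = 365.2
  A: 0 + 1(365.2) = 365.2
Total out = 140 + 365.2 + 365.2 = 870.5 mol/min.

870 mol/min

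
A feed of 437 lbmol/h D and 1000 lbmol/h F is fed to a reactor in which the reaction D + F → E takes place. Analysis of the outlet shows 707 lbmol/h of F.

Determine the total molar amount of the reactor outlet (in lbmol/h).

1140 lbmol/h

For F: n = n₀ − 1ξ → 707 = 1000 − 1ξ, giving ξ = 293 lbmol/h.
Outlet amounts (n = n₀ + ν ξ):
  D: 437 − 1(293) = 144
  F: 1000 − 1(293) = 707
  E: 0 + 1(293) = 293
Total out = 144 + 707 + 293 = 1144 lbmol/h.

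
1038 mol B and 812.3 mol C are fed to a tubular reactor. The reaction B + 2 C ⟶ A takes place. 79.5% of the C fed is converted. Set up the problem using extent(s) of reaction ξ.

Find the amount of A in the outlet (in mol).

C reacted = 0.795 × 812.3 = 645.8 mol; ν_C = −2, so ξ = 645.8/2 = 322.9 mol.
Outlet amounts (n = n₀ + ν ξ):
  B: 1038 − 1(322.9) = 715.1
  C: 812.3 − 2(322.9) = 166.5
  A: 0 + 1(322.9) = 322.9

323 mol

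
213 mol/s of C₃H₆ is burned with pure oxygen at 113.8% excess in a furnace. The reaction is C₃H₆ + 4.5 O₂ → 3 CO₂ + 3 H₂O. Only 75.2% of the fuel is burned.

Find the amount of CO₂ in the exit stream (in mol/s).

Stoichiometric O₂ = 4.5 × 213 = 958.5 mol/s; O₂ fed = 958.5 × 2.138 = 2049 mol/s.
Fuel reacted = 0.752 × 213 → ξ = 160.2 mol/s.
Outlet (n = n₀ + ν ξ):
  C₃H₆: 213 − 1(160.2) = 52.82
  O₂: 2049 − 4.5(160.2) = 1328
  CO₂: 0 + 3(160.2) = 480.5
  H₂O: 0 + 3(160.2) = 480.5

481 mol/s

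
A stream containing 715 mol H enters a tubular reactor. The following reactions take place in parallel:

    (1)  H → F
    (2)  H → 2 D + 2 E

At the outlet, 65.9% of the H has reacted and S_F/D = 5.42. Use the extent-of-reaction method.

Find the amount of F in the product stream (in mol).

431 mol

Conversion of H: H consumed = 0.659 × 715 = 471.2 mol = 1ξ₁ + 1ξ₂.
Selectivity: 1ξ₁ / (2ξ₂) = 5.42 → ξ₁ = 10.84 ξ₂.
Substitute: (1·10.84 + 1) ξ₂ = 471.2 → ξ₂ = 39.8 mol, ξ₁ = 431.4 mol.
Outlet amounts (n = n₀ + Σ ν·ξ):
  H: 715 − 1(431.4) − 1(39.8) = 243.8
  F: 0 + 1(431.4) = 431.4
  D: 0 + 2(39.8) = 79.59
  E: 0 + 2(39.8) = 79.59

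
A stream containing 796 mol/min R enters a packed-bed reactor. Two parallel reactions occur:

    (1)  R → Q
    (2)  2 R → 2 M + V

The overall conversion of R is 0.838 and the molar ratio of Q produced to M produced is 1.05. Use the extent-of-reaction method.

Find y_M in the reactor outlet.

0.339

Conversion of R: R consumed = 0.838 × 796 = 667 mol/min = 1ξ₁ + 2ξ₂.
Selectivity: 1ξ₁ / (2ξ₂) = 1.05 → ξ₁ = 2.1 ξ₂.
Substitute: (1·2.1 + 2) ξ₂ = 667 → ξ₂ = 162.7 mol/min, ξ₁ = 341.7 mol/min.
Outlet amounts (n = n₀ + Σ ν·ξ):
  R: 796 − 1(341.7) − 2(162.7) = 129
  Q: 0 + 1(341.7) = 341.7
  M: 0 + 2(162.7) = 325.4
  V: 0 + 1(162.7) = 162.7
Total out = 958.7 mol/min; y_M = 325.4 / 958.7 = 0.3394.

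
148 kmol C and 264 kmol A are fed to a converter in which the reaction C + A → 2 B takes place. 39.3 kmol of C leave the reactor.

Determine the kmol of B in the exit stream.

217 kmol

For C: n = n₀ − 1ξ → 39.3 = 148 − 1ξ, giving ξ = 108.7 kmol.
Outlet amounts (n = n₀ + ν ξ):
  C: 148 − 1(108.7) = 39.3
  A: 264 − 1(108.7) = 155.3
  B: 0 + 2(108.7) = 217.4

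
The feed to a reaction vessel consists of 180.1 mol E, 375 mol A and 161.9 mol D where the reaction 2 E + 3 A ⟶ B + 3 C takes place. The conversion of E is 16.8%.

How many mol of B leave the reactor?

15.1 mol

E reacted = 0.168 × 180.1 = 30.26 mol; ν_E = −2, so ξ = 30.26/2 = 15.13 mol.
Outlet amounts (n = n₀ + ν ξ):
  E: 180.1 − 2(15.13) = 149.8
  A: 375 − 3(15.13) = 329.6
  B: 0 + 1(15.13) = 15.13
  C: 0 + 3(15.13) = 45.39
  D: 161.9 (inert)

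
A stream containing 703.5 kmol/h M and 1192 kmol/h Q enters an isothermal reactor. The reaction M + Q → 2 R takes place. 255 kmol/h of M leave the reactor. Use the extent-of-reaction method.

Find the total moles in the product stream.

1900 kmol/h

For M: n = n₀ − 1ξ → 255 = 703.5 − 1ξ, giving ξ = 448.5 kmol/h.
Outlet amounts (n = n₀ + ν ξ):
  M: 703.5 − 1(448.5) = 255
  Q: 1192 − 1(448.5) = 743.5
  R: 0 + 2(448.5) = 897
Total out = 255 + 743.5 + 897 = 1896 kmol/h.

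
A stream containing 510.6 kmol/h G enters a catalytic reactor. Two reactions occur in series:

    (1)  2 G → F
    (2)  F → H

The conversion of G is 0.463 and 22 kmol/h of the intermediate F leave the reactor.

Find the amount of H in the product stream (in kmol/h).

96.2 kmol/h

Conversion of G: G consumed = 2ξ₁ = 0.463 × 510.6 → ξ₁ = 118.2 kmol/h.
F balance: n_F = 0 + 1ξ₁ − 1ξ₂ = 22 → ξ₂ = (1·118.2 − 22)/1 = 96.2 kmol/h.
Outlet amounts (n = n₀ + Σ ν·ξ):
  G: 510.6 − 2(118.2) = 274.2
  F: 0 + 1(118.2) − 1(96.2) = 22
  H: 0 + 1(96.2) = 96.2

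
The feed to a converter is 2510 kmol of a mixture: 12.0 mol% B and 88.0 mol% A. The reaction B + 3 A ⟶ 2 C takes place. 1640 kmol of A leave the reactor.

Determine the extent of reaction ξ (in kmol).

For A: n = n₀ − 3ξ → 1640 = 2209 − 3ξ, giving ξ = 189.6 kmol.
Outlet amounts (n = n₀ + ν ξ):
  B: 301.2 − 1(189.6) = 111.6
  A: 2209 − 3(189.6) = 1640
  C: 0 + 2(189.6) = 379.2

ξ = 190 kmol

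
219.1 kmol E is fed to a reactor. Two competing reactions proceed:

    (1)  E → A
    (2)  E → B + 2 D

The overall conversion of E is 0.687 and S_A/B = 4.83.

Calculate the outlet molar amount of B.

25.8 kmol

Conversion of E: E consumed = 0.687 × 219.1 = 150.5 kmol = 1ξ₁ + 1ξ₂.
Selectivity: 1ξ₁ / (1ξ₂) = 4.83 → ξ₁ = 4.83 ξ₂.
Substitute: (1·4.83 + 1) ξ₂ = 150.5 → ξ₂ = 25.82 kmol, ξ₁ = 124.7 kmol.
Outlet amounts (n = n₀ + Σ ν·ξ):
  E: 219.1 − 1(124.7) − 1(25.82) = 68.58
  A: 0 + 1(124.7) = 124.7
  B: 0 + 1(25.82) = 25.82
  D: 0 + 2(25.82) = 51.64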